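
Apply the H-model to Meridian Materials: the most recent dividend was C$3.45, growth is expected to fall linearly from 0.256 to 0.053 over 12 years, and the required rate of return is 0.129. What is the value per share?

C$103.09

H-model: P₀ = D₀[(1+g_L) + H(g_S−g_L)]/(r−g_L), with H = 12/2 = 6.
P₀ = 3.45 × [(1+0.053) + 6×(0.256−0.053)] / (0.129−0.053)
   = 3.45 × 2.2710 / 0.076 = 103.0914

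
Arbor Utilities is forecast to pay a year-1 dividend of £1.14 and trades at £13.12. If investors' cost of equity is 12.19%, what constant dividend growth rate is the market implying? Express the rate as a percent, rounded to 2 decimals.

3.50%

From P₀ = D₁/(r − g), the implied growth is g = r − D₁/P₀.
g = 0.1219 − 1.14/13.12 = 0.1219 − 0.08689 = 0.03501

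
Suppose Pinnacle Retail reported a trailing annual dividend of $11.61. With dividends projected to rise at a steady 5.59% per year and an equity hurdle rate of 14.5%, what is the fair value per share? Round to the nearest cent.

$137.59

Gordon growth model: P₀ = D₁/(r − g). D₁ = 11.61 × (1 + 0.0559) = 12.2590.
P₀ = 12.2590 / (0.145 − 0.0559) = 12.2590 / 0.0891 = 137.5870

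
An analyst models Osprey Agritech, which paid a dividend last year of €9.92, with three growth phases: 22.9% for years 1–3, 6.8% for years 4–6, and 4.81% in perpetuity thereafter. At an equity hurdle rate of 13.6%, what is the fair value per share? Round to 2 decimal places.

Three-stage DDM. Project D₁…D_6; terminal Gordon value at t=6 with g = 0.0481; discount at r = 0.136.
D_1 = 12.1917
D_2 = 14.9836
D_3 = 18.4148
D_4 = 19.6670
D_5 = 21.0044
D_6 = 22.4327
TV_6 = 23.5117/(0.136−0.0481) = 267.4822
P₀ = Σ Dₜ/(1+r)ᵗ + TV_6/(1+r)^6 = 192.7123

€192.71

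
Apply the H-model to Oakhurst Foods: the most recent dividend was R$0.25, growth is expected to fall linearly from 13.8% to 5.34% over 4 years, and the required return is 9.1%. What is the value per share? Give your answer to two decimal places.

H-model: P₀ = D₀[(1+g_L) + H(g_S−g_L)]/(r−g_L), with H = 4/2 = 2.
P₀ = 0.25 × [(1+0.0534) + 2×(0.138−0.0534)] / (0.091−0.0534)
   = 0.25 × 1.2226 / 0.0376 = 8.1290

R$8.13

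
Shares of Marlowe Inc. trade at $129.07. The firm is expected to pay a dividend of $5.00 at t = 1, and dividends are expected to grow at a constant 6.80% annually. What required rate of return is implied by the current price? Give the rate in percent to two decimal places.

10.67%

Rearranging the constant-growth DDM: r = D₁/P₀ + g.
r = 5.0000 / 129.07 + 0.068 = 0.03874 + 0.068 = 0.10674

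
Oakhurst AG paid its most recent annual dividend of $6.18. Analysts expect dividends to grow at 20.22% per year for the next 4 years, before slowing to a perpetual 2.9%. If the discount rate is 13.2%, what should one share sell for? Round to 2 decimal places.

$107.34

Two-stage DDM. Project D₁…D_4 at 0.2022, terminal growth 0.029, discount at r = 0.132.
D_1 = 7.4296
D_2 = 8.9319
D_3 = 10.7379
D_4 = 12.9091
Terminal value at t=4: TV = D_5/(r−g) = 13.2834/(0.132−0.029) = 128.9655
P₀ = 7.4296/(1+0.132)^1 + 8.9319/(1+0.132)^2 + 10.7379/(1+0.132)^3 + 12.9091/(1+0.132)^4 + 128.9655/(1+0.132)^4 = 107.3370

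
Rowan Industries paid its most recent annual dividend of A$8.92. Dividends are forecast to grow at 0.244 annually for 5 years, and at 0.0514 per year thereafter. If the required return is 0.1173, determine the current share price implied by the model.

Two-stage DDM. Project D₁…D_5 at 0.244, terminal growth 0.0514, discount at r = 0.1173.
D_1 = 11.0965
D_2 = 13.8040
D_3 = 17.1722
D_4 = 21.3622
D_5 = 26.5746
Terminal value at t=5: TV = D_6/(r−g) = 27.9405/(0.1173−0.0514) = 423.9839
P₀ = 11.0965/(1+0.1173)^1 + 13.8040/(1+0.1173)^2 + 17.1722/(1+0.1173)^3 + 21.3622/(1+0.1173)^4 + 26.5746/(1+0.1173)^5 + 423.9839/(1+0.1173)^5 = 305.7717

A$305.77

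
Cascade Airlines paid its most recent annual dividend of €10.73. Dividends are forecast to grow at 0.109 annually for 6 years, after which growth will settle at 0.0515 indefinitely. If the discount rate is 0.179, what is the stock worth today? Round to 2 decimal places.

€113.54

Two-stage DDM. Project D₁…D_6 at 0.109, terminal growth 0.0515, discount at r = 0.179.
D_1 = 11.8996
D_2 = 13.1966
D_3 = 14.6351
D_4 = 16.2303
D_5 = 17.9994
D_6 = 19.9613
Terminal value at t=6: TV = D_7/(r−g) = 20.9893/(0.179−0.0515) = 164.6221
P₀ = 11.8996/(1+0.179)^1 + 13.1966/(1+0.179)^2 + 14.6351/(1+0.179)^3 + 16.2303/(1+0.179)^4 + 17.9994/(1+0.179)^5 + 19.9613/(1+0.179)^6 + 164.6221/(1+0.179)^6 = 113.5418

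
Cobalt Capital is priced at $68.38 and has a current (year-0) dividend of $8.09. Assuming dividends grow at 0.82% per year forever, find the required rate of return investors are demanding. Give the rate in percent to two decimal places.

Rearranging the constant-growth DDM: r = D₁/P₀ + g.
D₁ = 8.09 × (1 + 0.0082) = 8.1563.
r = 8.1563 / 68.38 + 0.0082 = 0.11928 + 0.0082 = 0.12748

12.75%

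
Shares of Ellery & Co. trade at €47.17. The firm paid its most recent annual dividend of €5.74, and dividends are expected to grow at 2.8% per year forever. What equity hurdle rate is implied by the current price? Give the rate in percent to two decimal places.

15.31%

Rearranging the constant-growth DDM: r = D₁/P₀ + g.
D₁ = 5.74 × (1 + 0.028) = 5.9007.
r = 5.9007 / 47.17 + 0.028 = 0.12509 + 0.028 = 0.15309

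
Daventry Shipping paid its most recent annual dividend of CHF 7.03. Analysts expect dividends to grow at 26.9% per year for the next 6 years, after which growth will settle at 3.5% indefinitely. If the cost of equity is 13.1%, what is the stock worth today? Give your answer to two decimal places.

CHF 215.56

Two-stage DDM. Project D₁…D_6 at 0.269, terminal growth 0.035, discount at r = 0.131.
D_1 = 8.9211
D_2 = 11.3208
D_3 = 14.3661
D_4 = 18.2306
D_5 = 23.1347
D_6 = 29.3579
Terminal value at t=6: TV = D_7/(r−g) = 30.3854/(0.131−0.035) = 316.5149
P₀ = 8.9211/(1+0.131)^1 + 11.3208/(1+0.131)^2 + 14.3661/(1+0.131)^3 + 18.2306/(1+0.131)^4 + 23.1347/(1+0.131)^5 + 29.3579/(1+0.131)^6 + 316.5149/(1+0.131)^6 = 215.5607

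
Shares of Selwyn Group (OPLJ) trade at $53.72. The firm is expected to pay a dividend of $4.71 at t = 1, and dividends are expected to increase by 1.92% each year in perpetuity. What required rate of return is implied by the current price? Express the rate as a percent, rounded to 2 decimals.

Rearranging the constant-growth DDM: r = D₁/P₀ + g.
r = 4.7100 / 53.72 + 0.0192 = 0.08768 + 0.0192 = 0.10688

10.69%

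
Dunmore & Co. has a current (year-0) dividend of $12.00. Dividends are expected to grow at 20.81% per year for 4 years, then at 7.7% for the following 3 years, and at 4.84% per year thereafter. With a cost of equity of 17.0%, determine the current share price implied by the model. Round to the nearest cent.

$178.53

Three-stage DDM. Project D₁…D_7; terminal Gordon value at t=7 with g = 0.0484; discount at r = 0.17.
D_1 = 14.4972
D_2 = 17.5141
D_3 = 21.1587
D_4 = 25.5619
D_5 = 27.5301
D_6 = 29.6500
D_7 = 31.9330
TV_7 = 33.4786/(0.17−0.0484) = 275.3172
P₀ = Σ Dₜ/(1+r)ᵗ + TV_7/(1+r)^7 = 178.5269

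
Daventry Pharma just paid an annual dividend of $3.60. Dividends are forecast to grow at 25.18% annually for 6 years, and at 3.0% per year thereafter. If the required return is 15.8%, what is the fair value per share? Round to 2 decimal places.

Two-stage DDM. Project D₁…D_6 at 0.2518, terminal growth 0.03, discount at r = 0.158.
D_1 = 4.5065
D_2 = 5.6412
D_3 = 7.0617
D_4 = 8.8398
D_5 = 11.0657
D_6 = 13.8520
Terminal value at t=6: TV = D_7/(r−g) = 14.2676/(0.158−0.03) = 111.4652
P₀ = 4.5065/(1+0.158)^1 + 5.6412/(1+0.158)^2 + 7.0617/(1+0.158)^3 + 8.8398/(1+0.158)^4 + 11.0657/(1+0.158)^5 + 13.8520/(1+0.158)^6 + 111.4652/(1+0.158)^6 = 74.8469

$74.85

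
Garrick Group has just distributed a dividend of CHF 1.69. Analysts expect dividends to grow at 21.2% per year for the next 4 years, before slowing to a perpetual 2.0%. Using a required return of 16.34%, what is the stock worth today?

Two-stage DDM. Project D₁…D_4 at 0.212, terminal growth 0.02, discount at r = 0.1634.
D_1 = 2.0483
D_2 = 2.4825
D_3 = 3.0088
D_4 = 3.6467
Terminal value at t=4: TV = D_5/(r−g) = 3.7196/(0.1634−0.02) = 25.9387
P₀ = 2.0483/(1+0.1634)^1 + 2.4825/(1+0.1634)^2 + 3.0088/(1+0.1634)^3 + 3.6467/(1+0.1634)^4 + 25.9387/(1+0.1634)^4 = 21.6551

CHF 21.66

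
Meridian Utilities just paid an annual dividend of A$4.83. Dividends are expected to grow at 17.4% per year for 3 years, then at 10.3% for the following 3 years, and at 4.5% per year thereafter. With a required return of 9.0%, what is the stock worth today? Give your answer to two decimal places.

Three-stage DDM. Project D₁…D_6; terminal Gordon value at t=6 with g = 0.045; discount at r = 0.09.
D_1 = 5.6704
D_2 = 6.6571
D_3 = 7.8154
D_4 = 8.6204
D_5 = 9.5083
D_6 = 10.4876
TV_6 = 10.9596/(0.09−0.045) = 243.5464
P₀ = Σ Dₜ/(1+r)ᵗ + TV_6/(1+r)^6 = 180.5991

A$180.60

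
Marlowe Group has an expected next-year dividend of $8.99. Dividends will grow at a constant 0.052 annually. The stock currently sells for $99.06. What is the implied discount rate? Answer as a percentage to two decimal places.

Rearranging the constant-growth DDM: r = D₁/P₀ + g.
r = 8.9900 / 99.06 + 0.052 = 0.09075 + 0.052 = 0.14275

14.28%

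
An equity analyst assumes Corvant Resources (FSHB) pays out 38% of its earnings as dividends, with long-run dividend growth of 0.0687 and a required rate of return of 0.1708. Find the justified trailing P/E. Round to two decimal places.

Justified trailing P/E = b(1+g)/(r−g) = 0.38×(1+0.0687)/(0.1708−0.0687) = 3.9775

3.98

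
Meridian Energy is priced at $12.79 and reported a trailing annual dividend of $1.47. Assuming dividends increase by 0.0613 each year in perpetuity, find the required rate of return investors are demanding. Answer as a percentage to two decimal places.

Rearranging the constant-growth DDM: r = D₁/P₀ + g.
D₁ = 1.47 × (1 + 0.0613) = 1.5601.
r = 1.5601 / 12.79 + 0.0613 = 0.12198 + 0.0613 = 0.18328

18.33%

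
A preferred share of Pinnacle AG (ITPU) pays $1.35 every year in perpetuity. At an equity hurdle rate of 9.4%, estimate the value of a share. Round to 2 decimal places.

$14.36

Zero-growth DDM (perpetuity): P₀ = D/r = 1.35 / 0.094 = 14.3617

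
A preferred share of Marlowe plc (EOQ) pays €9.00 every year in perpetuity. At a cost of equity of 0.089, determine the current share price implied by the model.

Zero-growth DDM (perpetuity): P₀ = D/r = 9.00 / 0.089 = 101.1236

€101.12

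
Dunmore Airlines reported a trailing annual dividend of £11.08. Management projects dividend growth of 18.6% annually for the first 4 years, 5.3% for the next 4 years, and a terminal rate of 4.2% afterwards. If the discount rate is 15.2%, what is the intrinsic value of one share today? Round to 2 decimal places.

£169.97

Three-stage DDM. Project D₁…D_8; terminal Gordon value at t=8 with g = 0.042; discount at r = 0.152.
D_1 = 13.1409
D_2 = 15.5851
D_3 = 18.4839
D_4 = 21.9219
D_5 = 23.0838
D_6 = 24.3072
D_7 = 25.5955
D_8 = 26.9521
TV_8 = 28.0840/(0.152−0.042) = 255.3095
P₀ = Σ Dₜ/(1+r)ᵗ + TV_8/(1+r)^8 = 169.9692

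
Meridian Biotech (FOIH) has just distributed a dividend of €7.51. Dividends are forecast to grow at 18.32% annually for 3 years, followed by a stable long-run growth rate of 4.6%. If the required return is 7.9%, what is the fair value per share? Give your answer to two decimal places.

Two-stage DDM. Project D₁…D_3 at 0.1832, terminal growth 0.046, discount at r = 0.079.
D_1 = 8.8858
D_2 = 10.5137
D_3 = 12.4398
Terminal value at t=3: TV = D_4/(r−g) = 13.0121/(0.079−0.046) = 394.3049
P₀ = 8.8858/(1+0.079)^1 + 10.5137/(1+0.079)^2 + 12.4398/(1+0.079)^3 + 394.3049/(1+0.079)^3 = 341.0514

€341.05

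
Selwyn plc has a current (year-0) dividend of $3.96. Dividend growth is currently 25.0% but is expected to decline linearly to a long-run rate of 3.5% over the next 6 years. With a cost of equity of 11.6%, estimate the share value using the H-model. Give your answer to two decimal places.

$82.13

H-model: P₀ = D₀[(1+g_L) + H(g_S−g_L)]/(r−g_L), with H = 6/2 = 3.
P₀ = 3.96 × [(1+0.035) + 3×(0.25−0.035)] / (0.116−0.035)
   = 3.96 × 1.6800 / 0.081 = 82.1333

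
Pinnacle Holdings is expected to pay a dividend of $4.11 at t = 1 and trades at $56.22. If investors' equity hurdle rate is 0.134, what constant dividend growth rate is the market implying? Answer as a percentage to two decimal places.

6.09%

From P₀ = D₁/(r − g), the implied growth is g = r − D₁/P₀.
g = 0.134 − 4.11/56.22 = 0.134 − 0.07311 = 0.06089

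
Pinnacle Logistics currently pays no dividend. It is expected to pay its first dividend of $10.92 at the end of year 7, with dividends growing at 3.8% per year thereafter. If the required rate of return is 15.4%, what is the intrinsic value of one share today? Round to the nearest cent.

Deferred-dividend DDM. At t=6 the remaining stream is a growing perpetuity with first payment D_7 = 10.92.
V_6 = D_7/(r−g) = 10.92/(0.154−0.038) = 94.1379
P₀ = V_6/(1+r)^6 = 94.1379/(1+0.154)^6 = 39.8593

$39.86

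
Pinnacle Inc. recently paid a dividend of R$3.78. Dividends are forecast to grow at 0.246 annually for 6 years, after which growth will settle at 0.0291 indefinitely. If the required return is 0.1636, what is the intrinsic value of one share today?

R$72.62

Two-stage DDM. Project D₁…D_6 at 0.246, terminal growth 0.0291, discount at r = 0.1636.
D_1 = 4.7099
D_2 = 5.8685
D_3 = 7.3122
D_4 = 9.1110
D_5 = 11.3523
D_6 = 14.1449
Terminal value at t=6: TV = D_7/(r−g) = 14.5565/(0.1636−0.0291) = 108.2269
P₀ = 4.7099/(1+0.1636)^1 + 5.8685/(1+0.1636)^2 + 7.3122/(1+0.1636)^3 + 9.1110/(1+0.1636)^4 + 11.3523/(1+0.1636)^5 + 14.1449/(1+0.1636)^6 + 108.2269/(1+0.1636)^6 = 72.6164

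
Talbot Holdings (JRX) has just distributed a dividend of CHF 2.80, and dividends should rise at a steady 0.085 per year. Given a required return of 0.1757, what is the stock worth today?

CHF 33.50

Gordon growth model: P₀ = D₁/(r − g). D₁ = 2.80 × (1 + 0.085) = 3.0380.
P₀ = 3.0380 / (0.1757 − 0.085) = 3.0380 / 0.0907 = 33.4950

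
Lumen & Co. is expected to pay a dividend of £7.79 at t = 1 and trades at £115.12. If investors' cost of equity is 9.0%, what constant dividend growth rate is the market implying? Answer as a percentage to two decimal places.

From P₀ = D₁/(r − g), the implied growth is g = r − D₁/P₀.
g = 0.09 − 7.79/115.12 = 0.09 − 0.06767 = 0.02233

2.23%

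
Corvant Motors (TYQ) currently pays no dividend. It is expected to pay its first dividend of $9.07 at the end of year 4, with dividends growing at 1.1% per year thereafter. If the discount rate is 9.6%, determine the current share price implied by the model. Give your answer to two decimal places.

$81.05

Deferred-dividend DDM. At t=3 the remaining stream is a growing perpetuity with first payment D_4 = 9.07.
V_3 = D_4/(r−g) = 9.07/(0.096−0.011) = 106.7059
P₀ = V_3/(1+r)^3 = 106.7059/(1+0.096)^3 = 81.0507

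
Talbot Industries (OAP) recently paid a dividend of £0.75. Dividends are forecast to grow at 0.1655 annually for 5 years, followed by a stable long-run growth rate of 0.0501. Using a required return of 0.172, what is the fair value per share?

Two-stage DDM. Project D₁…D_5 at 0.1655, terminal growth 0.0501, discount at r = 0.172.
D_1 = 0.8741
D_2 = 1.0188
D_3 = 1.1874
D_4 = 1.3839
D_5 = 1.6130
Terminal value at t=5: TV = D_6/(r−g) = 1.6938/(0.172−0.0501) = 13.8947
P₀ = 0.8741/(1+0.172)^1 + 1.0188/(1+0.172)^2 + 1.1874/(1+0.172)^3 + 1.3839/(1+0.172)^4 + 1.6130/(1+0.172)^5 + 13.8947/(1+0.172)^5 = 9.9717

£9.97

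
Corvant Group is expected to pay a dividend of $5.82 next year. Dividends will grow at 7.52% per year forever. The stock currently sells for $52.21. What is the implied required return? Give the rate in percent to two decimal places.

18.67%

Rearranging the constant-growth DDM: r = D₁/P₀ + g.
r = 5.8200 / 52.21 + 0.0752 = 0.11147 + 0.0752 = 0.18667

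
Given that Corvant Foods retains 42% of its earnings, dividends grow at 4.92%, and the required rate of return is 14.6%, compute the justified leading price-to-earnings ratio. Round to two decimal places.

5.99

Payout ratio b = 1 − 0.42 = 0.58.
Justified leading P/E = b/(r−g) = 0.58/(0.146−0.0492) = 5.9917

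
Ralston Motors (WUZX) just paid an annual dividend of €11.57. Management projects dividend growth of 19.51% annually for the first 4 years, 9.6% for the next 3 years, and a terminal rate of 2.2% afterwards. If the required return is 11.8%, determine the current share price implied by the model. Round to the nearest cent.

€249.91

Three-stage DDM. Project D₁…D_7; terminal Gordon value at t=7 with g = 0.022; discount at r = 0.118.
D_1 = 13.8273
D_2 = 16.5250
D_3 = 19.7490
D_4 = 23.6021
D_5 = 25.8679
D_6 = 28.3512
D_7 = 31.0729
TV_7 = 31.7565/(0.118−0.022) = 330.7971
P₀ = Σ Dₜ/(1+r)ᵗ + TV_7/(1+r)^7 = 249.9092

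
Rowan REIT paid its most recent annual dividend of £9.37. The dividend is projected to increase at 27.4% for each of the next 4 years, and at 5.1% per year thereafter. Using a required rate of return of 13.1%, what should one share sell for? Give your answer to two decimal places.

£249.11

Two-stage DDM. Project D₁…D_4 at 0.274, terminal growth 0.051, discount at r = 0.131.
D_1 = 11.9374
D_2 = 15.2082
D_3 = 19.3753
D_4 = 24.6841
Terminal value at t=4: TV = D_5/(r−g) = 25.9430/(0.131−0.051) = 324.2874
P₀ = 11.9374/(1+0.131)^1 + 15.2082/(1+0.131)^2 + 19.3753/(1+0.131)^3 + 24.6841/(1+0.131)^4 + 324.2874/(1+0.131)^4 = 249.1112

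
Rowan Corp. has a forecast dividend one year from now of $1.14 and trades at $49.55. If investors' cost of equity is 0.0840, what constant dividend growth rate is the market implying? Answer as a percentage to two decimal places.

6.10%

From P₀ = D₁/(r − g), the implied growth is g = r − D₁/P₀.
g = 0.084 − 1.14/49.55 = 0.084 − 0.02301 = 0.06099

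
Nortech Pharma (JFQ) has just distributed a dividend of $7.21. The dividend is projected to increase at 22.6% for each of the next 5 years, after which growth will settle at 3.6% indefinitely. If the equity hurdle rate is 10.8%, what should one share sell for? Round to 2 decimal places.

Two-stage DDM. Project D₁…D_5 at 0.226, terminal growth 0.036, discount at r = 0.108.
D_1 = 8.8395
D_2 = 10.8372
D_3 = 13.2864
D_4 = 16.2891
D_5 = 19.9704
Terminal value at t=5: TV = D_6/(r−g) = 20.6894/(0.108−0.036) = 287.3524
P₀ = 8.8395/(1+0.108)^1 + 10.8372/(1+0.108)^2 + 13.2864/(1+0.108)^3 + 16.2891/(1+0.108)^4 + 19.9704/(1+0.108)^5 + 287.3524/(1+0.108)^5 = 221.4139

$221.41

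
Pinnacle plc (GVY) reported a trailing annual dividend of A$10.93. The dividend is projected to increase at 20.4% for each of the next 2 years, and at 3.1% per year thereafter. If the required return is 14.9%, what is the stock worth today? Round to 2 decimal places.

A$128.31

Two-stage DDM. Project D₁…D_2 at 0.204, terminal growth 0.031, discount at r = 0.149.
D_1 = 13.1597
D_2 = 15.8443
Terminal value at t=2: TV = D_3/(r−g) = 16.3355/(0.149−0.031) = 138.4362
P₀ = 13.1597/(1+0.149)^1 + 15.8443/(1+0.149)^2 + 138.4362/(1+0.149)^2 = 128.3146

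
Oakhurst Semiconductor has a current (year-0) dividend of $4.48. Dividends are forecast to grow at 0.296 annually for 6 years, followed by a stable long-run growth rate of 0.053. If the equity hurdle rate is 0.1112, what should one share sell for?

Two-stage DDM. Project D₁…D_6 at 0.296, terminal growth 0.053, discount at r = 0.1112.
D_1 = 5.8061
D_2 = 7.5247
D_3 = 9.7520
D_4 = 12.6386
D_5 = 16.3796
D_6 = 21.2279
Terminal value at t=6: TV = D_7/(r−g) = 22.3530/(0.1112−0.053) = 384.0727
P₀ = 5.8061/(1+0.1112)^1 + 7.5247/(1+0.1112)^2 + 9.7520/(1+0.1112)^3 + 12.6386/(1+0.1112)^4 + 16.3796/(1+0.1112)^5 + 21.2279/(1+0.1112)^6 + 384.0727/(1+0.1112)^6 = 251.6742

$251.67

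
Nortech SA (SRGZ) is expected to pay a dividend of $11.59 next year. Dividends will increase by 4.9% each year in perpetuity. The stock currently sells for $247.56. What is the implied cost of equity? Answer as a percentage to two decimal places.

9.58%

Rearranging the constant-growth DDM: r = D₁/P₀ + g.
r = 11.5900 / 247.56 + 0.049 = 0.04682 + 0.049 = 0.09582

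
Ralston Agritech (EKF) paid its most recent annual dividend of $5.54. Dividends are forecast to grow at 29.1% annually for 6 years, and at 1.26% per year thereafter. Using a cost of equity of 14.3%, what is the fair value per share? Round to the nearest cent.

Two-stage DDM. Project D₁…D_6 at 0.291, terminal growth 0.0126, discount at r = 0.143.
D_1 = 7.1521
D_2 = 9.2334
D_3 = 11.9203
D_4 = 15.3892
D_5 = 19.8674
D_6 = 25.6488
Terminal value at t=6: TV = D_7/(r−g) = 25.9720/(0.143−0.0126) = 199.1717
P₀ = 7.1521/(1+0.143)^1 + 9.2334/(1+0.143)^2 + 11.9203/(1+0.143)^3 + 15.3892/(1+0.143)^4 + 19.8674/(1+0.143)^5 + 25.6488/(1+0.143)^6 + 199.1717/(1+0.143)^6 = 141.3305

$141.33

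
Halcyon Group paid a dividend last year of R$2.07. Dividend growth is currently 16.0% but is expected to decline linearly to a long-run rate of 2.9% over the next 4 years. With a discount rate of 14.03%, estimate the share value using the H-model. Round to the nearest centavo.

R$24.01

H-model: P₀ = D₀[(1+g_L) + H(g_S−g_L)]/(r−g_L), with H = 4/2 = 2.
P₀ = 2.07 × [(1+0.029) + 2×(0.16−0.029)] / (0.1403−0.029)
   = 2.07 × 1.2910 / 0.1113 = 24.0105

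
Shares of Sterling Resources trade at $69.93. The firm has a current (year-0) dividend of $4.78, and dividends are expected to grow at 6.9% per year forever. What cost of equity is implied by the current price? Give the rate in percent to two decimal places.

Rearranging the constant-growth DDM: r = D₁/P₀ + g.
D₁ = 4.78 × (1 + 0.069) = 5.1098.
r = 5.1098 / 69.93 + 0.069 = 0.07307 + 0.069 = 0.14207

14.21%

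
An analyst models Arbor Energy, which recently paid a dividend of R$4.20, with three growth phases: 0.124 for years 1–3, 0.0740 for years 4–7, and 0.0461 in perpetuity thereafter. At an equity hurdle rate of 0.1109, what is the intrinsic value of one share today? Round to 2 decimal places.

R$90.26

Three-stage DDM. Project D₁…D_7; terminal Gordon value at t=7 with g = 0.0461; discount at r = 0.1109.
D_1 = 4.7208
D_2 = 5.3062
D_3 = 5.9641
D_4 = 6.4055
D_5 = 6.8795
D_6 = 7.3886
D_7 = 7.9353
TV_7 = 8.3012/(0.1109−0.0461) = 128.1043
P₀ = Σ Dₜ/(1+r)ᵗ + TV_7/(1+r)^7 = 90.2565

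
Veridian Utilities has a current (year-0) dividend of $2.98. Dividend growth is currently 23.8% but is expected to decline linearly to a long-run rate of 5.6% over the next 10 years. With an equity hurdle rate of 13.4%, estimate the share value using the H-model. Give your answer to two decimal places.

H-model: P₀ = D₀[(1+g_L) + H(g_S−g_L)]/(r−g_L), with H = 10/2 = 5.
P₀ = 2.98 × [(1+0.056) + 5×(0.238−0.056)] / (0.134−0.056)
   = 2.98 × 1.9660 / 0.078 = 75.1113

$75.11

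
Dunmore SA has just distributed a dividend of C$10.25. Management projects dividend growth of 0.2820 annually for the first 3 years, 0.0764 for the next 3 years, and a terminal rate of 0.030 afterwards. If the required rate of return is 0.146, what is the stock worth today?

C$182.25

Three-stage DDM. Project D₁…D_6; terminal Gordon value at t=6 with g = 0.03; discount at r = 0.146.
D_1 = 13.1405
D_2 = 16.8461
D_3 = 21.5967
D_4 = 23.2467
D_5 = 25.0228
D_6 = 26.9345
TV_6 = 27.7425/(0.146−0.03) = 239.1598
P₀ = Σ Dₜ/(1+r)ᵗ + TV_6/(1+r)^6 = 182.2505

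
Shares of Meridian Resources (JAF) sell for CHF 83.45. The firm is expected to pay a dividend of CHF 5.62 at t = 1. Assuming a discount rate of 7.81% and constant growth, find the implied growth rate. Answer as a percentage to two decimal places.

1.08%

From P₀ = D₁/(r − g), the implied growth is g = r − D₁/P₀.
g = 0.0781 − 5.62/83.45 = 0.0781 − 0.06735 = 0.01075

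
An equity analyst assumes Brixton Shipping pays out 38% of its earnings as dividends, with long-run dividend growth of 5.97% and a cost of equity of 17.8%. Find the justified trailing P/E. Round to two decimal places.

3.40

Justified trailing P/E = b(1+g)/(r−g) = 0.38×(1+0.0597)/(0.178−0.0597) = 3.4039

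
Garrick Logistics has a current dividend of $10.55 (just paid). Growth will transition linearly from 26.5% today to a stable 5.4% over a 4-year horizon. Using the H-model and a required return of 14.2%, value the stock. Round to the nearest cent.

$176.95

H-model: P₀ = D₀[(1+g_L) + H(g_S−g_L)]/(r−g_L), with H = 4/2 = 2.
P₀ = 10.55 × [(1+0.054) + 2×(0.265−0.054)] / (0.142−0.054)
   = 10.55 × 1.4760 / 0.088 = 176.9523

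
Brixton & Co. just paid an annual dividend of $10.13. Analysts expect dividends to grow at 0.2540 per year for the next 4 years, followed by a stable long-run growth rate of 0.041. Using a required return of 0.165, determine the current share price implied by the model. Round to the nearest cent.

Two-stage DDM. Project D₁…D_4 at 0.254, terminal growth 0.041, discount at r = 0.165.
D_1 = 12.7030
D_2 = 15.9296
D_3 = 19.9757
D_4 = 25.0495
Terminal value at t=4: TV = D_5/(r−g) = 26.0766/(0.165−0.041) = 210.2948
P₀ = 12.7030/(1+0.165)^1 + 15.9296/(1+0.165)^2 + 19.9757/(1+0.165)^3 + 25.0495/(1+0.165)^4 + 210.2948/(1+0.165)^4 = 163.0358

$163.04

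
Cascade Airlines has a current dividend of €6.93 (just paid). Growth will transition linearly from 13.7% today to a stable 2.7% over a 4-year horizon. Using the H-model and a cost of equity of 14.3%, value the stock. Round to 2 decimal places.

H-model: P₀ = D₀[(1+g_L) + H(g_S−g_L)]/(r−g_L), with H = 4/2 = 2.
P₀ = 6.93 × [(1+0.027) + 2×(0.137−0.027)] / (0.143−0.027)
   = 6.93 × 1.2470 / 0.116 = 74.4975

€74.50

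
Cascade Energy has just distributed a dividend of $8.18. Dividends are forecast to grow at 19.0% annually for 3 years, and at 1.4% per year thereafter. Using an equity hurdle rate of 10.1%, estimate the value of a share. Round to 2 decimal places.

Two-stage DDM. Project D₁…D_3 at 0.19, terminal growth 0.014, discount at r = 0.101.
D_1 = 9.7342
D_2 = 11.5837
D_3 = 13.7846
Terminal value at t=3: TV = D_4/(r−g) = 13.9776/(0.101−0.014) = 160.6619
P₀ = 9.7342/(1+0.101)^1 + 11.5837/(1+0.101)^2 + 13.7846/(1+0.101)^3 + 160.6619/(1+0.101)^3 = 149.1046

$149.10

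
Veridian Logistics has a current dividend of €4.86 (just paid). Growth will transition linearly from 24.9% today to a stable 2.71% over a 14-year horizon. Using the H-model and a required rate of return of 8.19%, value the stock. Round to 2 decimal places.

€228.85

H-model: P₀ = D₀[(1+g_L) + H(g_S−g_L)]/(r−g_L), with H = 14/2 = 7.
P₀ = 4.86 × [(1+0.0271) + 7×(0.249−0.0271)] / (0.0819−0.0271)
   = 4.86 × 2.5804 / 0.0548 = 228.8457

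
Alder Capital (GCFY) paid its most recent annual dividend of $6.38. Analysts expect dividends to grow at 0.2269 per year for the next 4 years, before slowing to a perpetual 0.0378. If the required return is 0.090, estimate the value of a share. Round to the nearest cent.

$238.21

Two-stage DDM. Project D₁…D_4 at 0.2269, terminal growth 0.0378, discount at r = 0.09.
D_1 = 7.8276
D_2 = 9.6037
D_3 = 11.7828
D_4 = 14.4563
Terminal value at t=4: TV = D_5/(r−g) = 15.0028/(0.09−0.0378) = 287.4091
P₀ = 7.8276/(1+0.09)^1 + 9.6037/(1+0.09)^2 + 11.7828/(1+0.09)^3 + 14.4563/(1+0.09)^4 + 287.4091/(1+0.09)^4 = 238.2121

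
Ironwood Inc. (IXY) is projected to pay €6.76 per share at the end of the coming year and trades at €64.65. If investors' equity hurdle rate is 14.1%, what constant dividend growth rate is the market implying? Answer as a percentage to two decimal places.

3.64%

From P₀ = D₁/(r − g), the implied growth is g = r − D₁/P₀.
g = 0.141 − 6.76/64.65 = 0.141 − 0.10456 = 0.03644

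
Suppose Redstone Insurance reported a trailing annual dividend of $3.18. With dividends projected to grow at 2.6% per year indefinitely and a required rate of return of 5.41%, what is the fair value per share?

Gordon growth model: P₀ = D₁/(r − g). D₁ = 3.18 × (1 + 0.026) = 3.2627.
P₀ = 3.2627 / (0.0541 − 0.026) = 3.2627 / 0.0281 = 116.1096

$116.11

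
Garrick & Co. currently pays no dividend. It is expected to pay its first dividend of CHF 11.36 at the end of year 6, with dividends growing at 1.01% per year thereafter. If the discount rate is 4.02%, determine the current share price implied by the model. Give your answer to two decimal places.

Deferred-dividend DDM. At t=5 the remaining stream is a growing perpetuity with first payment D_6 = 11.36.
V_5 = D_6/(r−g) = 11.36/(0.0402−0.0101) = 377.4086
P₀ = V_5/(1+r)^5 = 377.4086/(1+0.0402)^5 = 309.9043

CHF 309.90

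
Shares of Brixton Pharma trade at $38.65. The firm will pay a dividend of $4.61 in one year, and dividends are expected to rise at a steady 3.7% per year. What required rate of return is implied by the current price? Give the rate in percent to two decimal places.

Rearranging the constant-growth DDM: r = D₁/P₀ + g.
r = 4.6100 / 38.65 + 0.037 = 0.11928 + 0.037 = 0.15628

15.63%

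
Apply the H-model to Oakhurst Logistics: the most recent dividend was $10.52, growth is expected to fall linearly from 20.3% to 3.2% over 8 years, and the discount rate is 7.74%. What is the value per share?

$397.63

H-model: P₀ = D₀[(1+g_L) + H(g_S−g_L)]/(r−g_L), with H = 8/2 = 4.
P₀ = 10.52 × [(1+0.032) + 4×(0.203−0.032)] / (0.0774−0.032)
   = 10.52 × 1.7160 / 0.0454 = 397.6282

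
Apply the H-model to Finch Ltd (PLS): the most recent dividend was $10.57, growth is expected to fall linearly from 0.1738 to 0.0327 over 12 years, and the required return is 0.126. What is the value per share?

$212.91

H-model: P₀ = D₀[(1+g_L) + H(g_S−g_L)]/(r−g_L), with H = 12/2 = 6.
P₀ = 10.57 × [(1+0.0327) + 6×(0.1738−0.0327)] / (0.126−0.0327)
   = 10.57 × 1.8793 / 0.0933 = 212.9068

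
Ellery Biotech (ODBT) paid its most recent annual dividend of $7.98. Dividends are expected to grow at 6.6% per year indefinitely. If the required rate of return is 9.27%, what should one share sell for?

Gordon growth model: P₀ = D₁/(r − g). D₁ = 7.98 × (1 + 0.066) = 8.5067.
P₀ = 8.5067 / (0.0927 − 0.066) = 8.5067 / 0.0267 = 318.6022

$318.60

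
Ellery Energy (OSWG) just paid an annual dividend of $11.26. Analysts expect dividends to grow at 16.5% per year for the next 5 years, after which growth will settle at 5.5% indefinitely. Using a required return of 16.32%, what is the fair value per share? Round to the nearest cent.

$167.20

Two-stage DDM. Project D₁…D_5 at 0.165, terminal growth 0.055, discount at r = 0.1632.
D_1 = 13.1179
D_2 = 15.2824
D_3 = 17.8039
D_4 = 20.7416
D_5 = 24.1640
Terminal value at t=5: TV = D_6/(r−g) = 25.4930/(0.1632−0.055) = 235.6097
P₀ = 13.1179/(1+0.1632)^1 + 15.2824/(1+0.1632)^2 + 17.8039/(1+0.1632)^3 + 20.7416/(1+0.1632)^4 + 24.1640/(1+0.1632)^5 + 235.6097/(1+0.1632)^5 = 167.2042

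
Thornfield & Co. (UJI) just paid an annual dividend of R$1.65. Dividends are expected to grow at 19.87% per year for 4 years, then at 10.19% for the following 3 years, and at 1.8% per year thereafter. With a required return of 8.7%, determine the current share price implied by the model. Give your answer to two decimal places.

Three-stage DDM. Project D₁…D_7; terminal Gordon value at t=7 with g = 0.018; discount at r = 0.087.
D_1 = 1.9779
D_2 = 2.3709
D_3 = 2.8419
D_4 = 3.4066
D_5 = 3.7538
D_6 = 4.1363
D_7 = 4.5578
TV_7 = 4.6398/(0.087−0.018) = 67.2436
P₀ = Σ Dₜ/(1+r)ᵗ + TV_7/(1+r)^7 = 53.5029

R$53.50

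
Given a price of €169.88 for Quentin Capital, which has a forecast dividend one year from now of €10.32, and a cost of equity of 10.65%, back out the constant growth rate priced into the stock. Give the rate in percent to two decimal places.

4.58%

From P₀ = D₁/(r − g), the implied growth is g = r − D₁/P₀.
g = 0.1065 − 10.32/169.88 = 0.1065 − 0.06075 = 0.04575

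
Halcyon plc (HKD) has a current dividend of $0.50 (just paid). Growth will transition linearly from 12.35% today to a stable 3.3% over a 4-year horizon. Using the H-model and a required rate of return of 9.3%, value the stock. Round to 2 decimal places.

$10.12

H-model: P₀ = D₀[(1+g_L) + H(g_S−g_L)]/(r−g_L), with H = 4/2 = 2.
P₀ = 0.50 × [(1+0.033) + 2×(0.1235−0.033)] / (0.093−0.033)
   = 0.50 × 1.2140 / 0.06 = 10.1167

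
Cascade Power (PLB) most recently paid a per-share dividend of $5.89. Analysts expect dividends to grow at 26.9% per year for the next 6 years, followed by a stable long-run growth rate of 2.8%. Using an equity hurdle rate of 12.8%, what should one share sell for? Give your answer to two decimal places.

$177.21

Two-stage DDM. Project D₁…D_6 at 0.269, terminal growth 0.028, discount at r = 0.128.
D_1 = 7.4744
D_2 = 9.4850
D_3 = 12.0365
D_4 = 15.2743
D_5 = 19.3831
D_6 = 24.5972
Terminal value at t=6: TV = D_7/(r−g) = 25.2859/(0.128−0.028) = 252.8588
P₀ = 7.4744/(1+0.128)^1 + 9.4850/(1+0.128)^2 + 12.0365/(1+0.128)^3 + 15.2743/(1+0.128)^4 + 19.3831/(1+0.128)^5 + 24.5972/(1+0.128)^6 + 252.8588/(1+0.128)^6 = 177.2070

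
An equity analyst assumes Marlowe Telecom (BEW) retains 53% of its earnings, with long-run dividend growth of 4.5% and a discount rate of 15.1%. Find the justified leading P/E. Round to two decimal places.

Payout ratio b = 1 − 0.53 = 0.47.
Justified leading P/E = b/(r−g) = 0.47/(0.151−0.045) = 4.4340

4.43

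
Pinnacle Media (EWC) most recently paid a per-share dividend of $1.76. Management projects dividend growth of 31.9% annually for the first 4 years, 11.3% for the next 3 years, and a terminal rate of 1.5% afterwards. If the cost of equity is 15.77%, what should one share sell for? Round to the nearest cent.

$36.83

Three-stage DDM. Project D₁…D_7; terminal Gordon value at t=7 with g = 0.015; discount at r = 0.1577.
D_1 = 2.3214
D_2 = 3.0620
D_3 = 4.0388
D_4 = 5.3271
D_5 = 5.9291
D_6 = 6.5991
D_7 = 7.3448
TV_7 = 7.4549/(0.1577−0.015) = 52.2420
P₀ = Σ Dₜ/(1+r)ᵗ + TV_7/(1+r)^7 = 36.8288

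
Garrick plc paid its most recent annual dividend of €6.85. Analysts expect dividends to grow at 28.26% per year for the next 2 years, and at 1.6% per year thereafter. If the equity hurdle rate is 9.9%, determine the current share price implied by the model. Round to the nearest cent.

€131.53

Two-stage DDM. Project D₁…D_2 at 0.2826, terminal growth 0.016, discount at r = 0.099.
D_1 = 8.7858
D_2 = 11.2687
Terminal value at t=2: TV = D_3/(r−g) = 11.4490/(0.099−0.016) = 137.9395
P₀ = 8.7858/(1+0.099)^1 + 11.2687/(1+0.099)^2 + 137.9395/(1+0.099)^2 = 131.5314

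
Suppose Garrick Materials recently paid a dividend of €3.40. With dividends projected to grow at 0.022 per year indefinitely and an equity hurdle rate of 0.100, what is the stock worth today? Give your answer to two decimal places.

Gordon growth model: P₀ = D₁/(r − g). D₁ = 3.40 × (1 + 0.022) = 3.4748.
P₀ = 3.4748 / (0.1 − 0.022) = 3.4748 / 0.078 = 44.5487

€44.55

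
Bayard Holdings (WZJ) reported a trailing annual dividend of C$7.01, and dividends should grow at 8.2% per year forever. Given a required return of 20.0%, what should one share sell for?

Gordon growth model: P₀ = D₁/(r − g). D₁ = 7.01 × (1 + 0.082) = 7.5848.
P₀ = 7.5848 / (0.2 − 0.082) = 7.5848 / 0.118 = 64.2781

C$64.28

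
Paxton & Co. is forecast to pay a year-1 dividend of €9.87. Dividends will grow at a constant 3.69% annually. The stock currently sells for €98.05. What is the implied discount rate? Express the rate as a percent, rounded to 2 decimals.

Rearranging the constant-growth DDM: r = D₁/P₀ + g.
r = 9.8700 / 98.05 + 0.0369 = 0.10066 + 0.0369 = 0.13756

13.76%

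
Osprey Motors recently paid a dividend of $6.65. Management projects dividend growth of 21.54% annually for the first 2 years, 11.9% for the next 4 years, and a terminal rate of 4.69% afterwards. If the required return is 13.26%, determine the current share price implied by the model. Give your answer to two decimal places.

$133.65

Three-stage DDM. Project D₁…D_6; terminal Gordon value at t=6 with g = 0.0469; discount at r = 0.1326.
D_1 = 8.0824
D_2 = 9.8234
D_3 = 10.9923
D_4 = 12.3004
D_5 = 13.7642
D_6 = 15.4021
TV_6 = 16.1245/(0.1326−0.0469) = 188.1503
P₀ = Σ Dₜ/(1+r)ᵗ + TV_6/(1+r)^6 = 133.6513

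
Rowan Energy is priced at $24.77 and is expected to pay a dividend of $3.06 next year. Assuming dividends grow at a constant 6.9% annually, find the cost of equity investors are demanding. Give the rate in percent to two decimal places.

19.25%

Rearranging the constant-growth DDM: r = D₁/P₀ + g.
r = 3.0600 / 24.77 + 0.069 = 0.12354 + 0.069 = 0.19254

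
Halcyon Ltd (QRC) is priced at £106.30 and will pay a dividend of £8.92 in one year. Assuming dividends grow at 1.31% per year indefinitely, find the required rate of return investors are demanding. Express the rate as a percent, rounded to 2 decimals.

9.70%

Rearranging the constant-growth DDM: r = D₁/P₀ + g.
r = 8.9200 / 106.30 + 0.0131 = 0.08391 + 0.0131 = 0.09701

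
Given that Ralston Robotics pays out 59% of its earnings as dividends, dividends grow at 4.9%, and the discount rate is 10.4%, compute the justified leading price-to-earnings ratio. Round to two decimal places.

Justified leading P/E = b/(r−g) = 0.59/(0.104−0.049) = 10.7273

10.73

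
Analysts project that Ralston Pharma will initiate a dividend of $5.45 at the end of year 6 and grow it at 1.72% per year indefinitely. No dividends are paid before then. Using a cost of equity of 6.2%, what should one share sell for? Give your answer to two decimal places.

$90.05

Deferred-dividend DDM. At t=5 the remaining stream is a growing perpetuity with first payment D_6 = 5.45.
V_5 = D_6/(r−g) = 5.45/(0.062−0.0172) = 121.6518
P₀ = V_5/(1+r)^5 = 121.6518/(1+0.062)^5 = 90.0525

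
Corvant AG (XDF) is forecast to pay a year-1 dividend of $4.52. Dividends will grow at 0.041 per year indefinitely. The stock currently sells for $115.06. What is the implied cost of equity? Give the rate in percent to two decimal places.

8.03%

Rearranging the constant-growth DDM: r = D₁/P₀ + g.
r = 4.5200 / 115.06 + 0.041 = 0.03928 + 0.041 = 0.08028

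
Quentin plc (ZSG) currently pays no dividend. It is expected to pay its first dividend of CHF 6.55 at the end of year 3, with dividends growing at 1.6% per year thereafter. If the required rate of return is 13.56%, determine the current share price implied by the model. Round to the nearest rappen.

CHF 42.47

Deferred-dividend DDM. At t=2 the remaining stream is a growing perpetuity with first payment D_3 = 6.55.
V_2 = D_3/(r−g) = 6.55/(0.1356−0.016) = 54.7659
P₀ = V_2/(1+r)^2 = 54.7659/(1+0.1356)^2 = 42.4678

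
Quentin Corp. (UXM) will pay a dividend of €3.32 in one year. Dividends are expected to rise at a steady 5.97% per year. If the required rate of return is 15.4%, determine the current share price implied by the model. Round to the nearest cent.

Gordon growth model: P₀ = D₁/(r − g), with D₁ = 3.32 given directly.
P₀ = 3.3200 / (0.154 − 0.0597) = 3.3200 / 0.0943 = 35.2068

€35.21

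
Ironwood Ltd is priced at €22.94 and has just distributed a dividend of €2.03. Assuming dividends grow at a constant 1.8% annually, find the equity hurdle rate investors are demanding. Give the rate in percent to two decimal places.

10.81%

Rearranging the constant-growth DDM: r = D₁/P₀ + g.
D₁ = 2.03 × (1 + 0.018) = 2.0665.
r = 2.0665 / 22.94 + 0.018 = 0.09008 + 0.018 = 0.10808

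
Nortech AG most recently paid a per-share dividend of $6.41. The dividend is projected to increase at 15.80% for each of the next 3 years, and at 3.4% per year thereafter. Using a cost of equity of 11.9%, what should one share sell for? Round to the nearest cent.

$107.02

Two-stage DDM. Project D₁…D_3 at 0.158, terminal growth 0.034, discount at r = 0.119.
D_1 = 7.4228
D_2 = 8.5956
D_3 = 9.9537
Terminal value at t=3: TV = D_4/(r−g) = 10.2921/(0.119−0.034) = 121.0836
P₀ = 7.4228/(1+0.119)^1 + 8.5956/(1+0.119)^2 + 9.9537/(1+0.119)^3 + 121.0836/(1+0.119)^3 = 107.0180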